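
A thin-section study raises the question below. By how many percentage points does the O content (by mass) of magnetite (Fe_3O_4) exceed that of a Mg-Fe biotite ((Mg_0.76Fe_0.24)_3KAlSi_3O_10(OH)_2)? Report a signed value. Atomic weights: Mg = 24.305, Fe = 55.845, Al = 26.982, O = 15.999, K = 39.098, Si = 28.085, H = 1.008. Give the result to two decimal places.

-16.00 percentage points

First mineral: 63.996 g O in 231.531 g formula = 27.64 wt% O.
Second mineral: 191.988 g O in 439.963 g formula = 43.64 wt% O.
27.64% − 43.64% gives a difference of -16.00 percentage points.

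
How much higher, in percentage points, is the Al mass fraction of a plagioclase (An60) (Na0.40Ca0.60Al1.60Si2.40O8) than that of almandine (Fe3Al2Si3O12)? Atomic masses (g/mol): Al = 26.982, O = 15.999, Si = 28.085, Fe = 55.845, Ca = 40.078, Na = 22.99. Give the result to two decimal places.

5.04 percentage points

Al in Na0.40Ca0.60Al1.60Si2.40O8: molar mass 271.810 g/mol; 1.60×26.982 = 43.171 g → 15.88 wt%.
Al in Fe3Al2Si3O12: molar mass 497.742 g/mol; 2×26.982 = 53.964 g → 10.84 wt%.
Difference = 15.88 − 10.84 = 5.04 percentage points.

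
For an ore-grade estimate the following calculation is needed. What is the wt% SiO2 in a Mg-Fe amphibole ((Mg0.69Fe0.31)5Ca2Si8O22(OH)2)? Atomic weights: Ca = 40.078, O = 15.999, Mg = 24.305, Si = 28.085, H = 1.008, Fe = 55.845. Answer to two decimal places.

55.81 wt%

Molar mass of (Mg0.69Fe0.31)5Ca2Si8O22(OH)2 = 3.45×24.305 + 1.55×55.845 + 2×40.078 + 8×28.085 + 24×15.999 + 2×1.008 = 861.240 g/mol.
Each formula unit contains 8 Si, equivalent to 8/1 = 8.0000 mol SiO2.
M(SiO2) = 1×28.085 + 2×15.999 = 60.083 g/mol.
Mass of SiO2 per formula unit = 8.0000 × 60.083 = 480.664 g.
SiO2 wt% = 480.664 / 861.240 × 100 = 55.81%.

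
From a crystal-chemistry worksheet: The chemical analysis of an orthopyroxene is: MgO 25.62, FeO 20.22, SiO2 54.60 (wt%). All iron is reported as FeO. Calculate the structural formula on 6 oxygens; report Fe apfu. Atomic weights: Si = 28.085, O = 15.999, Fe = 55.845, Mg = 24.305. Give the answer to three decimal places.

0.618 Fe apfu

MgO: 25.62/40.304 = 0.63567 mol → 0.63567 mol Mg, 0.63567 mol O.
FeO: 20.22/71.844 = 0.28144 mol → 0.28144 mol Fe, 0.28144 mol O.
SiO2: 54.60/60.083 = 0.90874 mol → 0.90874 mol Si, 1.81748 mol O.
Total oxygen = 2.73459 mol. Normalization factor = 6/2.73459 = 2.19411.
Fe per 6 O = 0.28144 × 2.19411 = 0.618.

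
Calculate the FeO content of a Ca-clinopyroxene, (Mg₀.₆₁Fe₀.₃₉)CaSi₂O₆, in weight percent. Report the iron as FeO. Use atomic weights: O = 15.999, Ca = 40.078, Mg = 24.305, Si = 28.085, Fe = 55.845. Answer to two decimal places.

12.24 wt%

Molar mass of (Mg₀.₆₁Fe₀.₃₉)CaSi₂O₆ = 0.61×24.305 + 0.39×55.845 + 1×40.078 + 2×28.085 + 6×15.999 = 228.848 g/mol.
Each formula unit contains 0.39 Fe, equivalent to 0.39/1 = 0.3900 mol FeO.
M(FeO) = 1×55.845 + 1×15.999 = 71.844 g/mol.
Mass of FeO per formula unit = 0.3900 × 71.844 = 28.019 g.
FeO wt% = 28.019 / 228.848 × 100 = 12.24%.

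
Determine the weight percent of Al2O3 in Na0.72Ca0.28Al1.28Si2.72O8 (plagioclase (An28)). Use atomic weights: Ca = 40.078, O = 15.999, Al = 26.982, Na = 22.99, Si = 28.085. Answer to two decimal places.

Molar mass of Na0.72Ca0.28Al1.28Si2.72O8 = 0.72*22.99 + 0.28*40.078 + 1.28*26.982 + 2.72*28.085 + 8*15.999 = 266.695 g/mol.
Each formula unit contains 1.28 Al, equivalent to 1.28/2 = 0.6400 mol Al2O3.
M(Al2O3) = 2×26.982 + 3×15.999 = 101.961 g/mol.
Mass of Al2O3 per formula unit = 0.6400 × 101.961 = 65.255 g.
Al2O3 wt% = 65.255 / 266.695 × 100 = 24.47%.

24.47 wt%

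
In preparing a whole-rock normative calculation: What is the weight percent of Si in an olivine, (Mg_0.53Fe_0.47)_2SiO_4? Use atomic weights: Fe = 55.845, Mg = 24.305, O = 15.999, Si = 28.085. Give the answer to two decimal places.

16.49 wt%

Formula mass = 1.06×24.305 + 0.94×55.845 + 1×28.085 + 4×15.999 = 170.339 g/mol, of which 28.085 g is Si.
So Si makes up 28.085/170.339 = 0.1649 of the mass, i.e. 16.49%.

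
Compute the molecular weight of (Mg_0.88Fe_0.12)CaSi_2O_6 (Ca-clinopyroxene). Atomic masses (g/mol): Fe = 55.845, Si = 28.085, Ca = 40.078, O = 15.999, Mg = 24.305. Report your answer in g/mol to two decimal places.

220.33 g/mol

Mg: 0.88 × 24.305 = 21.3884
Fe: 0.12 × 55.845 = 6.7014
Ca: 1 × 40.078 = 40.0780
Si: 2 × 28.085 = 56.1700
O: 6 × 15.999 = 95.9940
Summing the contributions gives the formula mass.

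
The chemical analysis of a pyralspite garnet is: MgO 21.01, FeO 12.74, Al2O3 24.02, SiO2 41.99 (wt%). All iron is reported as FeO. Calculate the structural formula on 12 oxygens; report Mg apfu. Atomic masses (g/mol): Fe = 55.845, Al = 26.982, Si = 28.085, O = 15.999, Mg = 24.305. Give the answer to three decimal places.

MgO: 21.01/40.304 = 0.52129 mol → 0.52129 mol Mg, 0.52129 mol O.
FeO: 12.74/71.844 = 0.17733 mol → 0.17733 mol Fe, 0.17733 mol O.
Al2O3: 24.02/101.961 = 0.23558 mol → 0.47116 mol Al, 0.70674 mol O.
SiO2: 41.99/60.083 = 0.69887 mol → 0.69887 mol Si, 1.39774 mol O.
Total oxygen = 2.80310 mol. Normalization factor = 12/2.80310 = 4.28097.
Mg per 12 O = 0.52129 × 4.28097 = 2.232.

2.232 Mg apfu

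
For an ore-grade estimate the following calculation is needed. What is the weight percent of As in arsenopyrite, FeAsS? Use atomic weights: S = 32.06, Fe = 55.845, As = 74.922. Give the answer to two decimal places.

46.01 weight percent

M(FeAsS) = 162.827 g/mol.
As contributes 1 × 74.922 = 74.922 g per mole.
74.922/162.827 = 0.4601 → 46.01%.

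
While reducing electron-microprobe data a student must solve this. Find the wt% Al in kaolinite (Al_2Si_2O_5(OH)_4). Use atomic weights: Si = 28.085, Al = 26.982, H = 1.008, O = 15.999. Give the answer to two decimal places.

Molar mass of Al_2Si_2O_5(OH)_4: 2·26.982 + 2·28.085 + 9·15.999 + 4·1.008 = 258.157 g/mol.
Mass of Al per formula unit: 2 × 26.982 = 53.964 g.
Weight fraction Al = 53.964 / 258.157 = 0.2090.

20.90 mass %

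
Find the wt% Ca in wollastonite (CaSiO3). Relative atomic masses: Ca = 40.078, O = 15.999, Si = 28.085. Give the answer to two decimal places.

34.50 wt%

Molar mass of CaSiO3: 1*40.078 + 1*28.085 + 3*15.999 = 116.160 g/mol.
Mass of Ca per formula unit: 1 × 40.078 = 40.078 g.
Weight fraction Ca = 40.078 / 116.160 = 0.3450.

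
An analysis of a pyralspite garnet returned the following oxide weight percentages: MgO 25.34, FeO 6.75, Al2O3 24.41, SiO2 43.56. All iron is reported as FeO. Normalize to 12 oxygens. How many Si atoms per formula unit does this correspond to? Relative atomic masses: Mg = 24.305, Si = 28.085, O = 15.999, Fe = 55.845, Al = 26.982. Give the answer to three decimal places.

MgO (M=40.304): mol = 0.62872; Mg = 0.62872, O = 0.62872.
FeO (M=71.844): mol = 0.09395; Fe = 0.09395, O = 0.09395.
Al2O3 (M=101.961): mol = 0.23941; Al = 0.47882, O = 0.71823.
SiO2 (M=60.083): mol = 0.72500; Si = 0.72500, O = 1.45000.
ΣO = 2.89090; factor = 12/ΣO = 4.15096.
Si apfu = 0.72500 × 4.15096 = 3.009.

3.009 Si apfu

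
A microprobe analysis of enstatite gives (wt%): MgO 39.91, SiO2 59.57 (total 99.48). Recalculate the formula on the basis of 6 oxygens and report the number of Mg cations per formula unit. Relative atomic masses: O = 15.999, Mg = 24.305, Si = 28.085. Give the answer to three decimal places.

1.998 Mg apfu

MgO (M=40.304): mol = 0.99022; Mg = 0.99022, O = 0.99022.
SiO2 (M=60.083): mol = 0.99146; Si = 0.99146, O = 1.98292.
ΣO = 2.97314; factor = 6/ΣO = 2.01807.
Mg apfu = 0.99022 × 2.01807 = 1.998.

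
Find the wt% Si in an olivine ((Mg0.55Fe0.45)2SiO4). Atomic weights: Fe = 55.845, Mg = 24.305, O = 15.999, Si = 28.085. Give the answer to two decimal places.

Formula mass = 1.10×24.305 + 0.90×55.845 + 1×28.085 + 4×15.999 = 169.077 g/mol, of which 28.085 g is Si.
So Si makes up 28.085/169.077 = 0.1661 of the mass, i.e. 16.61%.

16.61 wt%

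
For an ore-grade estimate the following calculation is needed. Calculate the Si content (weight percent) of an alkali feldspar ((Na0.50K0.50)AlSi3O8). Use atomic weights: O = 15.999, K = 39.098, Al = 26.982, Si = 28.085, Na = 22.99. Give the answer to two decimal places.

31.17 weight percent

M((Na0.50K0.50)AlSi3O8) = 270.273 g/mol.
Si contributes 3 × 28.085 = 84.255 g per mole.
84.255/270.273 = 0.3117 → 31.17%.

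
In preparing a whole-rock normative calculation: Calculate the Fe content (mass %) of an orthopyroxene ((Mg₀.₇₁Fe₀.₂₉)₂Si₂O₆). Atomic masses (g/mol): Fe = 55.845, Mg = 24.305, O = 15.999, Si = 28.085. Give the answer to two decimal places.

14.79 mass %

Molar mass of (Mg₀.₇₁Fe₀.₂₉)₂Si₂O₆: 1.42·24.305 + 0.58·55.845 + 2·28.085 + 6·15.999 = 219.067 g/mol.
Mass of Fe per formula unit: 0.58 × 55.845 = 32.390 g.
Weight fraction Fe = 32.390 / 219.067 = 0.1479.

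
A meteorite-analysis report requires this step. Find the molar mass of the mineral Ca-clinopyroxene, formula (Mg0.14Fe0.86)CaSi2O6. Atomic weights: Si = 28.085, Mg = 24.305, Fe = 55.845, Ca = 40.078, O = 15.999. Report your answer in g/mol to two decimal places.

243.67 g/mol

M = 0.14×24.305 + 0.86×55.845 + 1×40.078 + 2×28.085 + 6×15.999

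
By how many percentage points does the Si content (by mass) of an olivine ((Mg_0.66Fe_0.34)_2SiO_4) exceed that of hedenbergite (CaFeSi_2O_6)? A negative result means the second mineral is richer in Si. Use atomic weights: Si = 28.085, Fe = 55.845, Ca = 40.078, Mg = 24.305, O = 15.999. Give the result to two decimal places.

First mineral: 28.085 g Si in 162.138 g formula = 17.32 wt% Si.
Second mineral: 56.170 g Si in 248.087 g formula = 22.64 wt% Si.
17.32% − 22.64% gives a difference of -5.32 percentage points.

-5.32 percentage points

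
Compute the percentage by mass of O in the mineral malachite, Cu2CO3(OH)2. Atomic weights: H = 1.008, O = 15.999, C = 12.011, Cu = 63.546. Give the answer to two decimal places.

M(Cu2CO3(OH)2) = 221.114 g/mol.
O contributes 5 × 15.999 = 79.995 g per mole.
79.995/221.114 = 0.3618 → 36.18%.

36.18 wt%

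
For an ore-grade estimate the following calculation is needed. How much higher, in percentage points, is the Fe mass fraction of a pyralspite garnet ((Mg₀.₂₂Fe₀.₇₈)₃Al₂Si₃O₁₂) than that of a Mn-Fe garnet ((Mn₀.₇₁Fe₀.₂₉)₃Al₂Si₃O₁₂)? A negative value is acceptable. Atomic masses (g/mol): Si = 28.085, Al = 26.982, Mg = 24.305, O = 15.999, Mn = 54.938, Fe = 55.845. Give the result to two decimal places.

17.60 percentage points

First mineral: 130.677 g Fe in 476.926 g formula = 27.40 wt% Fe.
Second mineral: 48.585 g Fe in 495.810 g formula = 9.80 wt% Fe.
27.40% − 9.80% gives a difference of 17.60 percentage points.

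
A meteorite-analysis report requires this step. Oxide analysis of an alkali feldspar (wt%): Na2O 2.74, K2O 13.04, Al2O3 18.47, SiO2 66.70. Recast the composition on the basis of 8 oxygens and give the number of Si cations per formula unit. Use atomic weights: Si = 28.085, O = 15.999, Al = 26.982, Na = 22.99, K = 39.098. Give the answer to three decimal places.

2.74 wt% Na2O ÷ 61.979 g/mol = 0.04421 mol, giving 0.08842 Na and 0.04421 O.
13.04 wt% K2O ÷ 94.195 g/mol = 0.13844 mol, giving 0.27688 K and 0.13844 O.
18.47 wt% Al2O3 ÷ 101.961 g/mol = 0.18115 mol, giving 0.36230 Al and 0.54345 O.
66.70 wt% SiO2 ÷ 60.083 g/mol = 1.11013 mol, giving 1.11013 Si and 2.22026 O.
Oxygen sums to 2.94636; scaling by 8/2.94636 = 2.71521 puts the formula on 8 O.
Si: 1.11013 × 2.71521 = 3.014 atoms per formula unit.

3.014 Si apfu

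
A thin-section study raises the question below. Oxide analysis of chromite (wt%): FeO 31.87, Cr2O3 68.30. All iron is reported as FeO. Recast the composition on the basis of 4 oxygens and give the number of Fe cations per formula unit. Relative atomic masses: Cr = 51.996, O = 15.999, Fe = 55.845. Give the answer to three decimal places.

FeO (M=71.844): mol = 0.44360; Fe = 0.44360, O = 0.44360.
Cr2O3 (M=151.989): mol = 0.44937; Cr = 0.89874, O = 1.34811.
ΣO = 1.79171; factor = 4/ΣO = 2.23250.
Fe apfu = 0.44360 × 2.23250 = 0.990.

0.990 Fe apfu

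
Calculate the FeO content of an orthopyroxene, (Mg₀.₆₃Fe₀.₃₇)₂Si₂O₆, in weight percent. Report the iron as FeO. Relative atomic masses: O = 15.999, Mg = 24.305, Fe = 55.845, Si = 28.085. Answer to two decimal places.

23.72 wt%

Molar mass of (Mg₀.₆₃Fe₀.₃₇)₂Si₂O₆ = 1.26*24.305 + 0.74*55.845 + 2*28.085 + 6*15.999 = 224.114 g/mol.
Each formula unit contains 0.74 Fe, equivalent to 0.74/1 = 0.7400 mol FeO.
M(FeO) = 1×55.845 + 1×15.999 = 71.844 g/mol.
Mass of FeO per formula unit = 0.7400 × 71.844 = 53.165 g.
FeO wt% = 53.165 / 224.114 × 100 = 23.72%.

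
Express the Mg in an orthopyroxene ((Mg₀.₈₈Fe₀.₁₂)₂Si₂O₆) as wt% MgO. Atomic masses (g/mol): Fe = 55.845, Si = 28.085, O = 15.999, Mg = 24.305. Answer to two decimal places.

Molar mass of (Mg₀.₈₈Fe₀.₁₂)₂Si₂O₆ = 1.76*24.305 + 0.24*55.845 + 2*28.085 + 6*15.999 = 208.344 g/mol.
Each formula unit contains 1.76 Mg, equivalent to 1.76/1 = 1.7600 mol MgO.
M(MgO) = 1×24.305 + 1×15.999 = 40.304 g/mol.
Mass of MgO per formula unit = 1.7600 × 40.304 = 70.935 g.
MgO wt% = 70.935 / 208.344 × 100 = 34.05%.

34.05 wt%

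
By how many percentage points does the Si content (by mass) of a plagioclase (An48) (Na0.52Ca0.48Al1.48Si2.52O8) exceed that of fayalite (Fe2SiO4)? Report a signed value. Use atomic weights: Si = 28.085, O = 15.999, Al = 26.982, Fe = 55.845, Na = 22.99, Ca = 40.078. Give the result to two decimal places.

12.44 percentage points

Si in Na0.52Ca0.48Al1.48Si2.52O8: molar mass 269.892 g/mol; 2.52×28.085 = 70.774 g → 26.22 wt%.
Si in Fe2SiO4: molar mass 203.771 g/mol; 1×28.085 = 28.085 g → 13.78 wt%.
Difference = 26.22 − 13.78 = 12.44 percentage points.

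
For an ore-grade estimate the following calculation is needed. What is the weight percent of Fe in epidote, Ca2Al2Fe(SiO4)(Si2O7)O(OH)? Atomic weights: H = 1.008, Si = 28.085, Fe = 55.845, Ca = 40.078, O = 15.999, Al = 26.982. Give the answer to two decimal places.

Molar mass of Ca2Al2Fe(SiO4)(Si2O7)O(OH): 2*40.078 + 2*26.982 + 1*55.845 + 3*28.085 + 13*15.999 + 1*1.008 = 483.215 g/mol.
Mass of Fe per formula unit: 1 × 55.845 = 55.845 g.
Weight fraction Fe = 55.845 / 483.215 = 0.1156.

11.56 mass %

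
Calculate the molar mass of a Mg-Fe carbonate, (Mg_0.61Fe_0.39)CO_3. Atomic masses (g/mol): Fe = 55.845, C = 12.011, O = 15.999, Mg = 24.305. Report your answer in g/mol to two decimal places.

96.61 g/mol

M = 0.61×24.305 + 0.39×55.845 + 1×12.011 + 3×15.999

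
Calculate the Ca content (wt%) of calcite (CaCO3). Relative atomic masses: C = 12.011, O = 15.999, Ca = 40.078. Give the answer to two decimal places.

40.04 wt%

Formula mass = 1*40.078 + 1*12.011 + 3*15.999 = 100.086 g/mol, of which 40.078 g is Ca.
So Ca makes up 40.078/100.086 = 0.4004 of the mass, i.e. 40.04%.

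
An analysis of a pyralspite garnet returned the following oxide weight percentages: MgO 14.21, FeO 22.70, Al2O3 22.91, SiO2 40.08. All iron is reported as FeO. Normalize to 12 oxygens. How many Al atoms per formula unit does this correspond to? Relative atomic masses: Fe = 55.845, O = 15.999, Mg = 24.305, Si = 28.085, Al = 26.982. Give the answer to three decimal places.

2.015 Al apfu

14.21 wt% MgO ÷ 40.304 g/mol = 0.35257 mol, giving 0.35257 Mg and 0.35257 O.
22.70 wt% FeO ÷ 71.844 g/mol = 0.31596 mol, giving 0.31596 Fe and 0.31596 O.
22.91 wt% Al2O3 ÷ 101.961 g/mol = 0.22469 mol, giving 0.44938 Al and 0.67407 O.
40.08 wt% SiO2 ÷ 60.083 g/mol = 0.66708 mol, giving 0.66708 Si and 1.33416 O.
Oxygen sums to 2.67676; scaling by 12/2.67676 = 4.48303 puts the formula on 12 O.
Al: 0.44938 × 4.48303 = 2.015 atoms per formula unit.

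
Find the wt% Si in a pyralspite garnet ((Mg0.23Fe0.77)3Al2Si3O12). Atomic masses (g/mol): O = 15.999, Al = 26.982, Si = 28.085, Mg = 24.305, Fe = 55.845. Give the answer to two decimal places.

17.70 mass %

M((Mg0.23Fe0.77)3Al2Si3O12) = 475.979 g/mol.
Si contributes 3 × 28.085 = 84.255 g per mole.
84.255/475.979 = 0.1770 → 17.70%.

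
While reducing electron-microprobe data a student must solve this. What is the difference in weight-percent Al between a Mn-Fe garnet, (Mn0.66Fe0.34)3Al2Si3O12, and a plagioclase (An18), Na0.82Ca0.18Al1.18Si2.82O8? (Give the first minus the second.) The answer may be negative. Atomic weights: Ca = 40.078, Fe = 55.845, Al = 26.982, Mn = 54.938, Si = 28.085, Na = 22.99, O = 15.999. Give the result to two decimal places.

First mineral: 53.964 g Al in 495.946 g formula = 10.88 wt% Al.
Second mineral: 31.839 g Al in 265.096 g formula = 12.01 wt% Al.
10.88% − 12.01% gives a difference of -1.13 percentage points.

-1.13 percentage points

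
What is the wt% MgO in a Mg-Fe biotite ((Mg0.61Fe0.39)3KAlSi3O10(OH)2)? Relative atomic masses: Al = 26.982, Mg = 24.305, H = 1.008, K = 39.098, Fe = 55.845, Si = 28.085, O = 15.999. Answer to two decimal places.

M((Mg0.61Fe0.39)3KAlSi3O10(OH)2) = 454.156 g/mol; M(MgO) = 40.304 g/mol.
Moles MgO per formula unit = 1.83 Mg ÷ 1 = 1.8300.
MgO fraction = (1.8300 × 40.304) / 454.156 = 73.756/454.156 = 0.1624.

16.24 wt%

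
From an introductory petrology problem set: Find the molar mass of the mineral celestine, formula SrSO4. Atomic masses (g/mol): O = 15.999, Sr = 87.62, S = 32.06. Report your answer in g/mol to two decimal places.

183.68 g/mol

Sr: 1 × 87.62 = 87.6200
S: 1 × 32.06 = 32.0600
O: 4 × 15.999 = 63.9960
Summing the contributions gives the formula mass.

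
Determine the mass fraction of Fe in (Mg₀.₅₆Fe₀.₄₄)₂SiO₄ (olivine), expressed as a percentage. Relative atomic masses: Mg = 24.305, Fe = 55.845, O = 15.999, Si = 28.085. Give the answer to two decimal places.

29.17 mass %

Formula mass = 1.12*24.305 + 0.88*55.845 + 1*28.085 + 4*15.999 = 168.446 g/mol, of which 49.144 g is Fe.
So Fe makes up 49.144/168.446 = 0.2917 of the mass, i.e. 29.17%.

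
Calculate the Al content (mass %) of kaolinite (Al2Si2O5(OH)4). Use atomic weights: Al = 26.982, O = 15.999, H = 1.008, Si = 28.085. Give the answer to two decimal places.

Formula mass = 2*26.982 + 2*28.085 + 9*15.999 + 4*1.008 = 258.157 g/mol, of which 53.964 g is Al.
So Al makes up 53.964/258.157 = 0.2090 of the mass, i.e. 20.90%.

20.90 mass %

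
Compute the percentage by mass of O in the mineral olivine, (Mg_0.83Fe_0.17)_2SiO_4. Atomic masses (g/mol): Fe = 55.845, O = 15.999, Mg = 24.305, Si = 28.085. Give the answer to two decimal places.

Formula mass = 1.66*24.305 + 0.34*55.845 + 1*28.085 + 4*15.999 = 151.415 g/mol, of which 63.996 g is O.
So O makes up 63.996/151.415 = 0.4227 of the mass, i.e. 42.27%.

42.27 mass %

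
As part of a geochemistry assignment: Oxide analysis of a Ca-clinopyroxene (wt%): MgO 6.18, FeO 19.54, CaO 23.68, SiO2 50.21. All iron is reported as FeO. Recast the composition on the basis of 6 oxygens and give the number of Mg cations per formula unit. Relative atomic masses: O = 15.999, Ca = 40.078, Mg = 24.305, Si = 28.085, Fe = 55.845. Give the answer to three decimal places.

0.365 Mg apfu

MgO: 6.18/40.304 = 0.15333 mol → 0.15333 mol Mg, 0.15333 mol O.
FeO: 19.54/71.844 = 0.27198 mol → 0.27198 mol Fe, 0.27198 mol O.
CaO: 23.68/56.077 = 0.42228 mol → 0.42228 mol Ca, 0.42228 mol O.
SiO2: 50.21/60.083 = 0.83568 mol → 0.83568 mol Si, 1.67136 mol O.
Total oxygen = 2.51895 mol. Normalization factor = 6/2.51895 = 2.38194.
Mg per 6 O = 0.15333 × 2.38194 = 0.365.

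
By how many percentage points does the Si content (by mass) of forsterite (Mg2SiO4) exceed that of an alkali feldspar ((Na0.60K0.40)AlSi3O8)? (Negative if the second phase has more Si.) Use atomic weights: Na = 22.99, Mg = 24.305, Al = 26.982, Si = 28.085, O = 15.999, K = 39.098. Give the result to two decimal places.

-11.40 percentage points

M(Mg2SiO4) = 140.691 g/mol, so wt% Si = 28.085/140.691 × 100 = 19.96%.
M((Na0.60K0.40)AlSi3O8) = 268.662 g/mol, so wt% Si = 84.255/268.662 × 100 = 31.36%.
19.96 − 31.36 = -11.40 pp.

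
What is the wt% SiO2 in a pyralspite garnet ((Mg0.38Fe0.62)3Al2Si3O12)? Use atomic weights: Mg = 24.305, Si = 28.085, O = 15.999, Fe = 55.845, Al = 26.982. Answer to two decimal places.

39.03 wt%

M((Mg0.38Fe0.62)3Al2Si3O12) = 461.786 g/mol; M(SiO2) = 60.083 g/mol.
Moles SiO2 per formula unit = 3 Si ÷ 1 = 3.0000.
SiO2 fraction = (3.0000 × 60.083) / 461.786 = 180.249/461.786 = 0.3903.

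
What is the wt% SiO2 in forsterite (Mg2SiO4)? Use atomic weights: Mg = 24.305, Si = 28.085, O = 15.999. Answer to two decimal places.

42.71 wt%

M(Mg2SiO4) = 140.691 g/mol; M(SiO2) = 60.083 g/mol.
Moles SiO2 per formula unit = 1 Si ÷ 1 = 1.0000.
SiO2 fraction = (1.0000 × 60.083) / 140.691 = 60.083/140.691 = 0.4271.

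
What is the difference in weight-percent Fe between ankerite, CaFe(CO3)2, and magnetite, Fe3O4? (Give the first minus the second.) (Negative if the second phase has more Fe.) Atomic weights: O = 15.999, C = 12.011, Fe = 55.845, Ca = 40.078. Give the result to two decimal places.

-46.50 percentage points

Fe in CaFe(CO3)2: molar mass 215.939 g/mol; 1×55.845 = 55.845 g → 25.86 wt%.
Fe in Fe3O4: molar mass 231.531 g/mol; 3×55.845 = 167.535 g → 72.36 wt%.
Difference = 25.86 − 72.36 = -46.50 percentage points.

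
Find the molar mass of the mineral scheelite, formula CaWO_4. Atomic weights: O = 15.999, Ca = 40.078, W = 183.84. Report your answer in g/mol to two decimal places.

M = 1*40.078 + 1*183.84 + 4*15.999

287.91 g/mol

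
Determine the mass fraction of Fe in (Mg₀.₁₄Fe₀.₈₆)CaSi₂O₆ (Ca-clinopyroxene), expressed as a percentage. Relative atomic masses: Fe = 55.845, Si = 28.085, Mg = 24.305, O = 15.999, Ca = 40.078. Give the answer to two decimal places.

19.71 wt%

M((Mg₀.₁₄Fe₀.₈₆)CaSi₂O₆) = 243.671 g/mol.
Fe contributes 0.86 × 55.845 = 48.027 g per mole.
48.027/243.671 = 0.1971 → 19.71%.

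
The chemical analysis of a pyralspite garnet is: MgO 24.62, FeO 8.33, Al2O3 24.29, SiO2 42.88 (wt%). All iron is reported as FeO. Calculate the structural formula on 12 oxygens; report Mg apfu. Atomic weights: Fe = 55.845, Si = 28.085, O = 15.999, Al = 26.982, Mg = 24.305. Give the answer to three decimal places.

2.555 Mg apfu

MgO: 24.62/40.304 = 0.61086 mol → 0.61086 mol Mg, 0.61086 mol O.
FeO: 8.33/71.844 = 0.11595 mol → 0.11595 mol Fe, 0.11595 mol O.
Al2O3: 24.29/101.961 = 0.23823 mol → 0.47646 mol Al, 0.71469 mol O.
SiO2: 42.88/60.083 = 0.71368 mol → 0.71368 mol Si, 1.42736 mol O.
Total oxygen = 2.86886 mol. Normalization factor = 12/2.86886 = 4.18285.
Mg per 12 O = 0.61086 × 4.18285 = 2.555.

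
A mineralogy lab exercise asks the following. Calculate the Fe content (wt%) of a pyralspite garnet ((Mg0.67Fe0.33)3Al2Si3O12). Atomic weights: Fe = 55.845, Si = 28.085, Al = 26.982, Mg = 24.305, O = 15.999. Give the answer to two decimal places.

12.73 wt%

Molar mass of (Mg0.67Fe0.33)3Al2Si3O12: 2.01*24.305 + 0.99*55.845 + 2*26.982 + 3*28.085 + 12*15.999 = 434.347 g/mol.
Mass of Fe per formula unit: 0.99 × 55.845 = 55.287 g.
Weight fraction Fe = 55.287 / 434.347 = 0.1273.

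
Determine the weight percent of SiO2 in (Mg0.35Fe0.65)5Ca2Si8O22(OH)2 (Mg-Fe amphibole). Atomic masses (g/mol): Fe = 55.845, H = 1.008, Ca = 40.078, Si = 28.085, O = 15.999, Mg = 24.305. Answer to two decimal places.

Formula mass = 914.858 g/mol.
8 Si → 8.0000 mol SiO2 per formula unit; M(SiO2) = 60.083, so SiO2 mass = 480.664 g.
480.664/914.858 × 100 = 52.54 wt%.

52.54 wt%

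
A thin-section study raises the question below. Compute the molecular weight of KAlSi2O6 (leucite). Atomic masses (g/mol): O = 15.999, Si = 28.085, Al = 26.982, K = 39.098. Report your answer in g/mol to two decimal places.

218.24 g/mol

The formula mass is the sum 1(39.098) + 1(26.982) + 2(28.085) + 6(15.999).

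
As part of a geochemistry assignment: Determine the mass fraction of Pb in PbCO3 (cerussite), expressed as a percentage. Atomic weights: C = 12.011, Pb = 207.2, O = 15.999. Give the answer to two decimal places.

77.54 wt%

M(PbCO3) = 267.208 g/mol.
Pb contributes 1 × 207.2 = 207.200 g per mole.
207.200/267.208 = 0.7754 → 77.54%.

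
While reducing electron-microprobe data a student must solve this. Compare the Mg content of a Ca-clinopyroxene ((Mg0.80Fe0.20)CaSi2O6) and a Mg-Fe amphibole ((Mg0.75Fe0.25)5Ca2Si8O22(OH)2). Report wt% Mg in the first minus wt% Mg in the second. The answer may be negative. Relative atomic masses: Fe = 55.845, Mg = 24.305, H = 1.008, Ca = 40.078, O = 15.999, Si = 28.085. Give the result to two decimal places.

M((Mg0.80Fe0.20)CaSi2O6) = 222.855 g/mol, so wt% Mg = 19.444/222.855 × 100 = 8.72%.
M((Mg0.75Fe0.25)5Ca2Si8O22(OH)2) = 851.778 g/mol, so wt% Mg = 91.144/851.778 × 100 = 10.70%.
8.72 − 10.70 = -1.98 pp.

-1.98 percentage points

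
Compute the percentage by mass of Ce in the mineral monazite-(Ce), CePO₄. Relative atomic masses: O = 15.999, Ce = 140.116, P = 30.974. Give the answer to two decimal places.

Formula mass = 1*140.116 + 1*30.974 + 4*15.999 = 235.086 g/mol, of which 140.116 g is Ce.
So Ce makes up 140.116/235.086 = 0.5960 of the mass, i.e. 59.60%.

59.60 weight percent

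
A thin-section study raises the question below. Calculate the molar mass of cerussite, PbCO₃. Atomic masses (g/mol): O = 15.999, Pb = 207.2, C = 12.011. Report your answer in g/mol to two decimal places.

267.21 g/mol

Pb: 1 × 207.2 = 207.2000
C: 1 × 12.011 = 12.0110
O: 3 × 15.999 = 47.9970
Summing the contributions gives the formula mass.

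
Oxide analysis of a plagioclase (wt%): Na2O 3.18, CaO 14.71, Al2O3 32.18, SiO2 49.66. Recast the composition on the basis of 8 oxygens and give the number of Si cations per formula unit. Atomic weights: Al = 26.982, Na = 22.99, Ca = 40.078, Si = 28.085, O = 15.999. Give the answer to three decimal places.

Na2O (M=61.979): mol = 0.05131; Na = 0.10262, O = 0.05131.
CaO (M=56.077): mol = 0.26232; Ca = 0.26232, O = 0.26232.
Al2O3 (M=101.961): mol = 0.31561; Al = 0.63122, O = 0.94683.
SiO2 (M=60.083): mol = 0.82652; Si = 0.82652, O = 1.65304.
ΣO = 2.91350; factor = 8/ΣO = 2.74584.
Si apfu = 0.82652 × 2.74584 = 2.269.

2.269 Si apfu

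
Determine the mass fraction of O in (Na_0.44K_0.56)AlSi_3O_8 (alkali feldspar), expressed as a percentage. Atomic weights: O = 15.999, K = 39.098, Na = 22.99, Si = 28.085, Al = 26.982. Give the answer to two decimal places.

47.19 weight percent

M((Na_0.44K_0.56)AlSi_3O_8) = 271.239 g/mol.
O contributes 8 × 15.999 = 127.992 g per mole.
127.992/271.239 = 0.4719 → 47.19%.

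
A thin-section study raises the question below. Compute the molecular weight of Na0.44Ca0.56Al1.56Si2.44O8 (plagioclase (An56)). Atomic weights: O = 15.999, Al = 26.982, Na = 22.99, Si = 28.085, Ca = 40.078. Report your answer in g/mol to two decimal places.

271.17 g/mol

Na: 0.44 × 22.99 = 10.1156
Ca: 0.56 × 40.078 = 22.4437
Al: 1.56 × 26.982 = 42.0919
Si: 2.44 × 28.085 = 68.5274
O: 8 × 15.999 = 127.9920
Summing the contributions gives the formula mass.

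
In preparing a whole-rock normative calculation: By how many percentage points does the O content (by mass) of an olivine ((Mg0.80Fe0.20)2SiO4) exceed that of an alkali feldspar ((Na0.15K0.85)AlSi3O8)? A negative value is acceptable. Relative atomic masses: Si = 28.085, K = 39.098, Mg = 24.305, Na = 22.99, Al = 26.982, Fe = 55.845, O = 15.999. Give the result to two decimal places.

O in (Mg0.80Fe0.20)2SiO4: molar mass 153.307 g/mol; 4×15.999 = 63.996 g → 41.74 wt%.
O in (Na0.15K0.85)AlSi3O8: molar mass 275.911 g/mol; 8×15.999 = 127.992 g → 46.39 wt%.
Difference = 41.74 − 46.39 = -4.65 percentage points.

-4.65 percentage points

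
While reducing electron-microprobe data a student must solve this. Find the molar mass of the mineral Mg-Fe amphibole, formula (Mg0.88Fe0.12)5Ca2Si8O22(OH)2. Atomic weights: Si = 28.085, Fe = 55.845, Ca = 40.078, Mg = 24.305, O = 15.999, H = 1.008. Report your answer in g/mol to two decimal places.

Mg: 4.40 × 24.305 = 106.9420
Fe: 0.60 × 55.845 = 33.5070
Ca: 2 × 40.078 = 80.1560
Si: 8 × 28.085 = 224.6800
O: 24 × 15.999 = 383.9760
H: 2 × 1.008 = 2.0160
Summing the contributions gives the formula mass.

831.28 g/mol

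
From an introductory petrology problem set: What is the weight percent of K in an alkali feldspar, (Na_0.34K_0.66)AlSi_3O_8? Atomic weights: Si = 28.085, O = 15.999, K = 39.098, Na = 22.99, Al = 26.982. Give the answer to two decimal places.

9.46 wt%

Formula mass = 0.34·22.99 + 0.66·39.098 + 1·26.982 + 3·28.085 + 8·15.999 = 272.850 g/mol, of which 25.805 g is K.
So K makes up 25.805/272.850 = 0.0946 of the mass, i.e. 9.46%.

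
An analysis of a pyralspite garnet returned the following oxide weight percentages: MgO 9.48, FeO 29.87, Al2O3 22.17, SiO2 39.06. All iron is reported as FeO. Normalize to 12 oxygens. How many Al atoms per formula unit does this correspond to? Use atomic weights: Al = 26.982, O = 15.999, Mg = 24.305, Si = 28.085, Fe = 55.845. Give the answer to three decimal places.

2.004 Al apfu

MgO: 9.48/40.304 = 0.23521 mol → 0.23521 mol Mg, 0.23521 mol O.
FeO: 29.87/71.844 = 0.41576 mol → 0.41576 mol Fe, 0.41576 mol O.
Al2O3: 22.17/101.961 = 0.21744 mol → 0.43488 mol Al, 0.65232 mol O.
SiO2: 39.06/60.083 = 0.65010 mol → 0.65010 mol Si, 1.30020 mol O.
Total oxygen = 2.60349 mol. Normalization factor = 12/2.60349 = 4.60920.
Al per 12 O = 0.43488 × 4.60920 = 2.004.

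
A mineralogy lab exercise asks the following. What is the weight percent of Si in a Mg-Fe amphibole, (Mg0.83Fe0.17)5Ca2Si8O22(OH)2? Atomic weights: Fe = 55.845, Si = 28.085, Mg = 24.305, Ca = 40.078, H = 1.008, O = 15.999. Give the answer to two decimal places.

26.77 wt%

Formula mass = 4.15×24.305 + 0.85×55.845 + 2×40.078 + 8×28.085 + 24×15.999 + 2×1.008 = 839.162 g/mol, of which 224.680 g is Si.
So Si makes up 224.680/839.162 = 0.2677 of the mass, i.e. 26.77%.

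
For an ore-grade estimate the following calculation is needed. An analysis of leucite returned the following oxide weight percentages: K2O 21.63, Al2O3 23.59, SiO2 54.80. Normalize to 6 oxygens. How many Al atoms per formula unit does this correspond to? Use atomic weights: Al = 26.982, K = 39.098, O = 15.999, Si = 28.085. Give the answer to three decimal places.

21.63 wt% K2O ÷ 94.195 g/mol = 0.22963 mol, giving 0.45926 K and 0.22963 O.
23.59 wt% Al2O3 ÷ 101.961 g/mol = 0.23136 mol, giving 0.46272 Al and 0.69408 O.
54.80 wt% SiO2 ÷ 60.083 g/mol = 0.91207 mol, giving 0.91207 Si and 1.82414 O.
Oxygen sums to 2.74785; scaling by 6/2.74785 = 2.18353 puts the formula on 6 O.
Al: 0.46272 × 2.18353 = 1.010 atoms per formula unit.

1.010 Al apfu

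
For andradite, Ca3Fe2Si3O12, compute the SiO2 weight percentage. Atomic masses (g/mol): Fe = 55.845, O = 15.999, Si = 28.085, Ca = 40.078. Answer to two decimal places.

Formula mass = 508.167 g/mol.
3 Si → 3.0000 mol SiO2 per formula unit; M(SiO2) = 60.083, so SiO2 mass = 180.249 g.
180.249/508.167 × 100 = 35.47 wt%.

35.47 wt%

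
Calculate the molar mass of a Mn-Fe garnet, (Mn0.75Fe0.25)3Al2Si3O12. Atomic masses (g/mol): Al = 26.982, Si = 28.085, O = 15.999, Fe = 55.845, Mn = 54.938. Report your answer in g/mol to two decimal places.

The formula mass is the sum 2.25*54.938 + 0.75*55.845 + 2*26.982 + 3*28.085 + 12*15.999.

495.70 g/mol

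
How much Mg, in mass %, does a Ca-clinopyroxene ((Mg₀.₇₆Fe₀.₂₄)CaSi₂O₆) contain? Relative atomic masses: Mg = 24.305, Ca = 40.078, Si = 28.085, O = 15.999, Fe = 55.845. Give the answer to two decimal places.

8.24 mass %

Molar mass of (Mg₀.₇₆Fe₀.₂₄)CaSi₂O₆: 0.76·24.305 + 0.24·55.845 + 1·40.078 + 2·28.085 + 6·15.999 = 224.117 g/mol.
Mass of Mg per formula unit: 0.76 × 24.305 = 18.472 g.
Weight fraction Mg = 18.472 / 224.117 = 0.0824.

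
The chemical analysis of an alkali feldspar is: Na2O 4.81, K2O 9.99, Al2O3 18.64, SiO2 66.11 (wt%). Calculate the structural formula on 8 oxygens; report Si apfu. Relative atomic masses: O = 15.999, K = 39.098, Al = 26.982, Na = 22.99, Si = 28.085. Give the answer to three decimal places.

Na2O: 4.81/61.979 = 0.07761 mol → 0.15522 mol Na, 0.07761 mol O.
K2O: 9.99/94.195 = 0.10606 mol → 0.21212 mol K, 0.10606 mol O.
Al2O3: 18.64/101.961 = 0.18281 mol → 0.36562 mol Al, 0.54843 mol O.
SiO2: 66.11/60.083 = 1.10031 mol → 1.10031 mol Si, 2.20062 mol O.
Total oxygen = 2.93272 mol. Normalization factor = 8/2.93272 = 2.72784.
Si per 8 O = 1.10031 × 2.72784 = 3.001.

3.001 Si apfu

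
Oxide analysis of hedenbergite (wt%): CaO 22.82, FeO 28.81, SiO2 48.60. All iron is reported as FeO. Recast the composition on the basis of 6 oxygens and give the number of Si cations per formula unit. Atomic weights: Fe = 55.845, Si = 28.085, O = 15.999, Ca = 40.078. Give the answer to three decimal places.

CaO (M=56.077): mol = 0.40694; Ca = 0.40694, O = 0.40694.
FeO (M=71.844): mol = 0.40101; Fe = 0.40101, O = 0.40101.
SiO2 (M=60.083): mol = 0.80888; Si = 0.80888, O = 1.61776.
ΣO = 2.42571; factor = 6/ΣO = 2.47350.
Si apfu = 0.80888 × 2.47350 = 2.001.

2.001 Si apfu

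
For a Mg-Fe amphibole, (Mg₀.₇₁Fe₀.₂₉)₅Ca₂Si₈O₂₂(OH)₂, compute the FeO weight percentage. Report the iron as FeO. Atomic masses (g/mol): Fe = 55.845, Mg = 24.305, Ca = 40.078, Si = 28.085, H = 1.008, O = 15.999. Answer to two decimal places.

M((Mg₀.₇₁Fe₀.₂₉)₅Ca₂Si₈O₂₂(OH)₂) = 858.086 g/mol; M(FeO) = 71.844 g/mol.
Moles FeO per formula unit = 1.45 Fe ÷ 1 = 1.4500.
FeO fraction = (1.4500 × 71.844) / 858.086 = 104.174/858.086 = 0.1214.

12.14 wt%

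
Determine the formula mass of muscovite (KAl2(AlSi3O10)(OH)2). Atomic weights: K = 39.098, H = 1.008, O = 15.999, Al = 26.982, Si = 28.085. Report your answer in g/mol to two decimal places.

398.30 g/mol

M = 1×39.098 + 3×26.982 + 3×28.085 + 12×15.999 + 2×1.008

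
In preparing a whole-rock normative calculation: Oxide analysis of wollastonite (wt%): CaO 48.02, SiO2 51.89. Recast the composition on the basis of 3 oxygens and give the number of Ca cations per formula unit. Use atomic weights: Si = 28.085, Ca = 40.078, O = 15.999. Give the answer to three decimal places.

CaO: 48.02/56.077 = 0.85632 mol → 0.85632 mol Ca, 0.85632 mol O.
SiO2: 51.89/60.083 = 0.86364 mol → 0.86364 mol Si, 1.72728 mol O.
Total oxygen = 2.58360 mol. Normalization factor = 3/2.58360 = 1.16117.
Ca per 3 O = 0.85632 × 1.16117 = 0.994.

0.994 Ca apfu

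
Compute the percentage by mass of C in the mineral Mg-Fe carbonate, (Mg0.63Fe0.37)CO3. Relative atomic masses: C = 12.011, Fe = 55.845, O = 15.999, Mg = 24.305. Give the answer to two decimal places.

12.51 mass %

Molar mass of (Mg0.63Fe0.37)CO3: 0.63·24.305 + 0.37·55.845 + 1·12.011 + 3·15.999 = 95.983 g/mol.
Mass of C per formula unit: 1 × 12.011 = 12.011 g.
Weight fraction C = 12.011 / 95.983 = 0.1251.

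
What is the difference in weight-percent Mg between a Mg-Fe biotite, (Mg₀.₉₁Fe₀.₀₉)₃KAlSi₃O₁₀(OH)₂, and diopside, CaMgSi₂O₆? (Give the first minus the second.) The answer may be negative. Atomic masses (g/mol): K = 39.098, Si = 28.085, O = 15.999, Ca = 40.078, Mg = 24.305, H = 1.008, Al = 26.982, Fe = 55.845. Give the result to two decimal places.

First mineral: 66.353 g Mg in 425.770 g formula = 15.58 wt% Mg.
Second mineral: 24.305 g Mg in 216.547 g formula = 11.22 wt% Mg.
15.58% − 11.22% gives a difference of 4.36 percentage points.

4.36 percentage points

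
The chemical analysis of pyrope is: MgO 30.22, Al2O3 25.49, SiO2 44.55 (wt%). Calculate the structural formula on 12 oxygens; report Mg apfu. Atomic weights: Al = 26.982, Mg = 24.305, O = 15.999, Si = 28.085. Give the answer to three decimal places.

3.017 Mg apfu

30.22 wt% MgO ÷ 40.304 g/mol = 0.74980 mol, giving 0.74980 Mg and 0.74980 O.
25.49 wt% Al2O3 ÷ 101.961 g/mol = 0.25000 mol, giving 0.50000 Al and 0.75000 O.
44.55 wt% SiO2 ÷ 60.083 g/mol = 0.74147 mol, giving 0.74147 Si and 1.48294 O.
Oxygen sums to 2.98274; scaling by 12/2.98274 = 4.02315 puts the formula on 12 O.
Mg: 0.74980 × 4.02315 = 3.017 atoms per formula unit.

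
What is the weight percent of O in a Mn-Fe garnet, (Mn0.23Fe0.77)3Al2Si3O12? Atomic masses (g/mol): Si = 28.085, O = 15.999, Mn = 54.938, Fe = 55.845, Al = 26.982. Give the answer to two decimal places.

38.62 weight percent

Molar mass of (Mn0.23Fe0.77)3Al2Si3O12: 0.69*54.938 + 2.31*55.845 + 2*26.982 + 3*28.085 + 12*15.999 = 497.116 g/mol.
Mass of O per formula unit: 12 × 15.999 = 191.988 g.
Weight fraction O = 191.988 / 497.116 = 0.3862.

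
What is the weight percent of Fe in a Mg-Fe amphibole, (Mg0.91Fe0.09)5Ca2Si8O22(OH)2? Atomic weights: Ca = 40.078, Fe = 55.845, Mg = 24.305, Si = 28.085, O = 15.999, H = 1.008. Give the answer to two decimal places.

3.04 weight percent

M((Mg0.91Fe0.09)5Ca2Si8O22(OH)2) = 826.546 g/mol.
Fe contributes 0.45 × 55.845 = 25.130 g per mole.
25.130/826.546 = 0.0304 → 3.04%.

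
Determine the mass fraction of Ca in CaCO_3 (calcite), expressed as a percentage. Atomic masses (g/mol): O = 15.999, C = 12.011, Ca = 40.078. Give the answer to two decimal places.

Formula mass = 1×40.078 + 1×12.011 + 3×15.999 = 100.086 g/mol, of which 40.078 g is Ca.
So Ca makes up 40.078/100.086 = 0.4004 of the mass, i.e. 40.04%.

40.04 wt%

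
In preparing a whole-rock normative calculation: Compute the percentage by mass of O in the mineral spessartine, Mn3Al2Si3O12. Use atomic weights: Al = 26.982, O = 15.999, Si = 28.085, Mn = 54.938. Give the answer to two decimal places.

Formula mass = 3×54.938 + 2×26.982 + 3×28.085 + 12×15.999 = 495.021 g/mol, of which 191.988 g is O.
So O makes up 191.988/495.021 = 0.3878 of the mass, i.e. 38.78%.

38.78 wt%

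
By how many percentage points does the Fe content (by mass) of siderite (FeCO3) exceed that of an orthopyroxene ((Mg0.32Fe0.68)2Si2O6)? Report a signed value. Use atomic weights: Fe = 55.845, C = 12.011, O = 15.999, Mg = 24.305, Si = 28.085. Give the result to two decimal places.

17.03 percentage points

Fe in FeCO3: molar mass 115.853 g/mol; 1×55.845 = 55.845 g → 48.20 wt%.
Fe in (Mg0.32Fe0.68)2Si2O6: molar mass 243.668 g/mol; 1.36×55.845 = 75.949 g → 31.17 wt%.
Difference = 48.20 − 31.17 = 17.03 percentage points.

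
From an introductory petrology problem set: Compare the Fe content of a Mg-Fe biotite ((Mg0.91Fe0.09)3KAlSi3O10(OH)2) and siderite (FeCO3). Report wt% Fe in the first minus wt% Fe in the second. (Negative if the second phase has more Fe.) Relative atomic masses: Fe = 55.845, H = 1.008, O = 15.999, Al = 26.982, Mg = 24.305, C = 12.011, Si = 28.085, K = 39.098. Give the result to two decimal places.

-44.66 percentage points

Fe in (Mg0.91Fe0.09)3KAlSi3O10(OH)2: molar mass 425.770 g/mol; 0.27×55.845 = 15.078 g → 3.54 wt%.
Fe in FeCO3: molar mass 115.853 g/mol; 1×55.845 = 55.845 g → 48.20 wt%.
Difference = 3.54 − 48.20 = -44.66 percentage points.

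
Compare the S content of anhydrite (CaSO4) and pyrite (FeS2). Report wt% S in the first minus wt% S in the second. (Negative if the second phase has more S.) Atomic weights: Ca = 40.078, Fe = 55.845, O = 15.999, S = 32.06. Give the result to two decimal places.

M(CaSO4) = 136.134 g/mol, so wt% S = 32.060/136.134 × 100 = 23.55%.
M(FeS2) = 119.965 g/mol, so wt% S = 64.120/119.965 × 100 = 53.45%.
23.55 − 53.45 = -29.90 pp.

-29.90 percentage points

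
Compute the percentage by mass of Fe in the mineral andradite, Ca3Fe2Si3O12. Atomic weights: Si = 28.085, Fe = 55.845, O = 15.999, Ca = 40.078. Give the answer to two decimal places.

M(Ca3Fe2Si3O12) = 508.167 g/mol.
Fe contributes 2 × 55.845 = 111.690 g per mole.
111.690/508.167 = 0.2198 → 21.98%.

21.98 mass %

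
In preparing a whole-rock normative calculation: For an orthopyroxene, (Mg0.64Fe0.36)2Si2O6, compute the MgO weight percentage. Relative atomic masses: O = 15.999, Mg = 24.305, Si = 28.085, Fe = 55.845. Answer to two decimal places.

23.08 wt%

Molar mass of (Mg0.64Fe0.36)2Si2O6 = 1.28×24.305 + 0.72×55.845 + 2×28.085 + 6×15.999 = 223.483 g/mol.
Each formula unit contains 1.28 Mg, equivalent to 1.28/1 = 1.2800 mol MgO.
M(MgO) = 1×24.305 + 1×15.999 = 40.304 g/mol.
Mass of MgO per formula unit = 1.2800 × 40.304 = 51.589 g.
MgO wt% = 51.589 / 223.483 × 100 = 23.08%.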